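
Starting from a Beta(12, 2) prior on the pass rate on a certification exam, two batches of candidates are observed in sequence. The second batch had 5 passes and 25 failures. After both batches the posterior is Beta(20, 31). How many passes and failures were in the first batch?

3 passes and 4 failures

Sequential conjugate updates are equivalent to a single update on the pooled data, so total successes = posterior α − prior α and total failures = posterior β − prior β.
Total across both batches: 20−12=8 passes, 31−2=29 failures.
Subtract the second batch: 8−5=3 passes and 29−25=4 failures.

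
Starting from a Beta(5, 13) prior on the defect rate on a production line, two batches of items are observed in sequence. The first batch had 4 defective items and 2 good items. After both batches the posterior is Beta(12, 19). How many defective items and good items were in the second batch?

Sequential conjugate updates are equivalent to a single update on the pooled data, so total successes = posterior α − prior α and total failures = posterior β − prior β.
Total across both batches: 12−5=7 defective items, 19−13=6 good items.
Subtract the first batch: 7−4=3 defective items and 6−2=4 good items.

3 defective items and 4 good items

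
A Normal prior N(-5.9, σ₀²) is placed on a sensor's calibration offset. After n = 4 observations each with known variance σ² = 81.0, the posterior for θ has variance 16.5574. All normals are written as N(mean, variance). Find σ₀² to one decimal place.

σ₀² = 90.8

For the Normal–Normal model with known σ², precisions add: τ_n = τ₀ + n/σ².
So 1/σ₀² = 1/16.5574 − 4/81.0 = 0.060396 − 0.049383 = 0.011013.
Hence σ₀² = 1/0.011013 ≈ 90.8.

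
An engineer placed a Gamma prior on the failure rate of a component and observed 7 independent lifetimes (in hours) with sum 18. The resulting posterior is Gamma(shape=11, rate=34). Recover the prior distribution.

Gamma(shape=4, rate=16)

Gamma–exponential conjugacy: posterior shape = α + n, posterior rate = β + Σtᵢ.
So α = 11 − 7 = 4 and β = 34 − 18 = 16.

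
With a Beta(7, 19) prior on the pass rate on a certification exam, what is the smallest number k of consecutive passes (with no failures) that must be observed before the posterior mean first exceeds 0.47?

k = 10

After k passes and 0 failures the posterior is Beta(7+k, 19), with mean (7+k)/(7+19+k).
Set (7+k)/(26+k) > 0.47 and solve: k > (0.47·26 − 7)/(1 − 0.47) = 9.849.
The smallest integer exceeding 9.849 is 10, and checking k=10: (17)/(36) = 0.4722 > 0.47.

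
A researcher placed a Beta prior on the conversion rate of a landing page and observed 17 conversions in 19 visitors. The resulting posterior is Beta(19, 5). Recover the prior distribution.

Beta is conjugate to the binomial likelihood: posterior = Beta(α+s, β+f).
Subtract the data counts: 19−17=2, 5−2=3.

Beta(2, 3)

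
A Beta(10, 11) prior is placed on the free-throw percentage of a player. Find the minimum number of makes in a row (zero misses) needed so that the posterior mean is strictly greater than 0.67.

After k makes and 0 misses the posterior is Beta(10+k, 11), with mean (10+k)/(10+11+k).
Set (10+k)/(21+k) > 0.67 and solve: k > (0.67·21 − 10)/(1 − 0.67) = 12.333.
The smallest integer exceeding 12.333 is 13, and checking k=13: (23)/(34) = 0.6765 > 0.67.

k = 13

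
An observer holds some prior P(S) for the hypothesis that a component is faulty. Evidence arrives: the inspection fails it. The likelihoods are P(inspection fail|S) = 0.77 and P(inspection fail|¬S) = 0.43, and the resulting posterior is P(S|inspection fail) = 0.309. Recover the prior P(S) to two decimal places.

In odds form, posterior odds = prior odds × likelihood ratio, so prior odds = posterior odds ÷ LR.
Posterior odds = 0.309/(1−0.309) = 0.4472. LR = 0.77/0.43 = 1.7907.
Prior odds = 0.4472/1.7907 = 0.2497, so P(S) = 0.2497/(1+0.2497) ≈ 0.20.

P(S) = 0.20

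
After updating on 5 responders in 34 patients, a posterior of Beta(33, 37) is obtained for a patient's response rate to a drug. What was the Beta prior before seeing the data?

Under Beta–binomial conjugacy the posterior parameters are (a+s, b+f).
So a = 33 − 5 = 28 and b = 37 − 29 = 8.

Beta(28, 8)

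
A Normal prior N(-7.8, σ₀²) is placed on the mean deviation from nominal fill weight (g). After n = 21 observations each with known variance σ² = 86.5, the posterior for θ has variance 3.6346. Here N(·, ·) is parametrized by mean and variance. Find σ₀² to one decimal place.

Posterior precision equals prior precision plus data precision: 1/σ_n² = 1/σ₀² + n/σ².
So 1/σ₀² = 1/3.6346 − 21/86.5 = 0.275133 − 0.242775 = 0.032358.
Hence σ₀² = 1/0.032358 ≈ 30.9.

σ₀² = 30.9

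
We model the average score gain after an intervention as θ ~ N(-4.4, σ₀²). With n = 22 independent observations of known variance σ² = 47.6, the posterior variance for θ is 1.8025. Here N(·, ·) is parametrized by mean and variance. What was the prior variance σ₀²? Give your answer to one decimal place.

Posterior precision equals prior precision plus data precision: 1/σ_n² = 1/σ₀² + n/σ².
So 1/σ₀² = 1/1.8025 − 22/47.6 = 0.554785 − 0.462185 = 0.092600.
Hence σ₀² = 1/0.092600 ≈ 10.8.

σ₀² = 10.8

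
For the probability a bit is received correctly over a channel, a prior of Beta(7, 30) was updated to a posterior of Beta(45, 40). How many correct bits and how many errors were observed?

38 correct bits and 10 errors

Beta is conjugate to the binomial likelihood: posterior = Beta(a+s, b+f).
So s = 45 − 7 = 38 and f = 40 − 30 = 10.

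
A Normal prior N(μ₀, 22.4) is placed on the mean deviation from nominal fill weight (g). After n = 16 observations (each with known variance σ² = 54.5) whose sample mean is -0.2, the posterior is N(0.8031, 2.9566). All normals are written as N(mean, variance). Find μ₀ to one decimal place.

With known observation variance, the Normal–Normal posterior has precision τ_n = τ₀ + n/σ² and mean μ_n = (τ₀μ₀ + (n/σ²)x̄)/τ_n.
Here τ₀ = 1/22.4 = 0.044643 and τ_data = 16/54.5 = 0.293578, so τ_n = 0.338221.
Rearranging for μ₀: μ₀ = (μ_n·τ_n − τ_data·x̄)/τ₀ = (0.8031·0.338221 − 0.293578·-0.2) / 0.044643 = 0.330341/0.044643 ≈ 7.4.

μ₀ = 7.4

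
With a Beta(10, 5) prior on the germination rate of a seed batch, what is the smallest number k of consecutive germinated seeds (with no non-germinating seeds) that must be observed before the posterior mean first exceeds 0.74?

After k germinated seeds and 0 non-germinating seeds the posterior is Beta(10+k, 5), with mean (10+k)/(10+5+k).
Set (10+k)/(15+k) > 0.74 and solve: k > (0.74·15 − 10)/(1 − 0.74) = 4.231.
The smallest integer exceeding 4.231 is 5, and checking k=5: (15)/(20) = 0.7500 > 0.74.

k = 5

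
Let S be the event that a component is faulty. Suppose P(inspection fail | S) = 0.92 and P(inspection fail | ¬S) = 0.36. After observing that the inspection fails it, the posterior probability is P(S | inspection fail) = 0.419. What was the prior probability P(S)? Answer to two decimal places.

P(S) = 0.22

In odds form, posterior odds = prior odds × likelihood ratio, so prior odds = posterior odds ÷ LR.
Posterior odds = 0.419/(1−0.419) = 0.7212. LR = 0.92/0.36 = 2.5556.
Prior odds = 0.7212/2.5556 = 0.2822, so P(S) = 0.2822/(1+0.2822) ≈ 0.22.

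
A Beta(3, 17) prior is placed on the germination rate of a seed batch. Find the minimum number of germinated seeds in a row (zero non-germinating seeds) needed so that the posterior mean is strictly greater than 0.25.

k = 3

After k germinated seeds and 0 non-germinating seeds the posterior is Beta(3+k, 17), with mean (3+k)/(3+17+k).
Set (3+k)/(20+k) > 0.25 and solve: k > (0.25·20 − 3)/(1 − 0.25) = 2.667.
The smallest integer exceeding 2.667 is 3.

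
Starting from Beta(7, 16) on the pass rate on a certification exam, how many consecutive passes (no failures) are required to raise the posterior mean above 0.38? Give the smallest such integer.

k = 3

After k passes and 0 failures the posterior is Beta(7+k, 16), with mean (7+k)/(7+16+k).
Set (7+k)/(23+k) > 0.38 and solve: k > (0.38·23 − 7)/(1 − 0.38) = 2.806.
The smallest integer exceeding 2.806 is 3.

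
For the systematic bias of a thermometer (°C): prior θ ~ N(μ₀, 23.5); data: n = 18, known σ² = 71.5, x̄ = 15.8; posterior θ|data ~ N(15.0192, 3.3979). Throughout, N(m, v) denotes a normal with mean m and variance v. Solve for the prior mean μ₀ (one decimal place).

μ₀ = 10.4

With known observation variance, the Normal–Normal posterior has precision τ_n = τ₀ + n/σ² and mean μ_n = (τ₀μ₀ + (n/σ²)x̄)/τ_n.
Here τ₀ = 1/23.5 = 0.042553 and τ_data = 18/71.5 = 0.251748, so τ_n = 0.294301.
Rearranging for μ₀: μ₀ = (μ_n·τ_n − τ_data·x̄)/τ₀ = (15.0192·0.294301 − 0.251748·15.8) / 0.042553 = 0.442547/0.042553 ≈ 10.4.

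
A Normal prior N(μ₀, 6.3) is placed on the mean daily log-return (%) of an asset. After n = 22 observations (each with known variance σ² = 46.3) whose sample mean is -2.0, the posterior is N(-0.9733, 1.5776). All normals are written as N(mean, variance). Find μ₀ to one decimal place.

μ₀ = 2.1

With known observation variance, the Normal–Normal posterior has precision τ_n = τ₀ + n/σ² and mean μ_n = (τ₀μ₀ + (n/σ²)x̄)/τ_n.
Here τ₀ = 1/6.3 = 0.158730 and τ_data = 22/46.3 = 0.475162, so τ_n = 0.633892.
Rearranging for μ₀: μ₀ = (μ_n·τ_n − τ_data·x̄)/τ₀ = (-0.9733·0.633892 − 0.475162·-2.0) / 0.158730 = 0.333357/0.158730 ≈ 2.1.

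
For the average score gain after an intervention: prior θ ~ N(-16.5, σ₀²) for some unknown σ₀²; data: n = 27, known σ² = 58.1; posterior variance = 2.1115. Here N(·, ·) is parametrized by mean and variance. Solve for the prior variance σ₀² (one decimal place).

Posterior precision equals prior precision plus data precision: 1/σ_n² = 1/σ₀² + n/σ².
So 1/σ₀² = 1/2.1115 − 27/58.1 = 0.473597 − 0.464716 = 0.008881.
Hence σ₀² = 1/0.008881 ≈ 112.6.

σ₀² = 112.6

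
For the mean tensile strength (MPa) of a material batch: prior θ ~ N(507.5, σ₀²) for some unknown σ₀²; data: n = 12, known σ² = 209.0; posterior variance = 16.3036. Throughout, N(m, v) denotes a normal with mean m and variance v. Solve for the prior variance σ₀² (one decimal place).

σ₀² = 255.1

For the Normal–Normal model with known σ², precisions add: τ_n = τ₀ + n/σ².
So 1/σ₀² = 1/16.3036 − 12/209.0 = 0.061336 − 0.057416 = 0.003920.
Hence σ₀² = 1/0.003920 ≈ 255.1.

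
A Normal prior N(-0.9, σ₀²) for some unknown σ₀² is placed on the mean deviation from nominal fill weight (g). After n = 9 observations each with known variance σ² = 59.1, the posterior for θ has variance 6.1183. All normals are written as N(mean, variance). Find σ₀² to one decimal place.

For the Normal–Normal model with known σ², precisions add: τ_n = τ₀ + n/σ².
So 1/σ₀² = 1/6.1183 − 9/59.1 = 0.163444 − 0.152284 = 0.011160.
Hence σ₀² = 1/0.011160 ≈ 89.6.

σ₀² = 89.6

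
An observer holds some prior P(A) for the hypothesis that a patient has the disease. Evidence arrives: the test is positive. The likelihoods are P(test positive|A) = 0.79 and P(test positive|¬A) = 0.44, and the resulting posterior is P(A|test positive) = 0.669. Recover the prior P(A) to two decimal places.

P(A) = 0.53

In odds form, posterior odds = prior odds × likelihood ratio, so prior odds = posterior odds ÷ LR.
Posterior odds = 0.669/(1−0.669) = 2.0211. LR = 0.79/0.44 = 1.7955.
Prior odds = 2.0211/1.7955 = 1.1256, so P(A) = 1.1256/(1+1.1256) ≈ 0.53.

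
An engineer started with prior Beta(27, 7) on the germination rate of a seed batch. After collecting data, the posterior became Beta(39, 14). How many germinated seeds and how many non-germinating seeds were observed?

Under Beta–binomial conjugacy the posterior parameters are (α+s, β+f).
Match parameters: s=39−27=12, f=14−7=7.

12 germinated seeds and 7 non-germinating seeds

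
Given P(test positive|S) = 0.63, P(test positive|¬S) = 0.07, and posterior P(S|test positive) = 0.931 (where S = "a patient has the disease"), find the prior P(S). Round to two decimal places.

Bayes' rule in odds form gives O(S|E) = O(S)·[P(E|S)/P(E|¬S)], hence O(S) = O(S|E)/LR.
Posterior odds = 0.931/(1−0.931) = 13.4928. LR = 0.63/0.07 = 9.0000.
Prior odds = 13.4928/9.0000 = 1.4992, so P(S) = 1.4992/(1+1.4992) ≈ 0.60.

P(S) = 0.60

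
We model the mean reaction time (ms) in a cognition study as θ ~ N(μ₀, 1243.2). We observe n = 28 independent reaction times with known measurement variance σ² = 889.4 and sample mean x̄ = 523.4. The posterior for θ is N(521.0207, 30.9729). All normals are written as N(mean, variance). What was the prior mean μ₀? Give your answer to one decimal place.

With known observation variance, the Normal–Normal posterior has precision τ_n = τ₀ + n/σ² and mean μ_n = (τ₀μ₀ + (n/σ²)x̄)/τ_n.
Here τ₀ = 1/1243.2 = 0.000804 and τ_data = 28/889.4 = 0.031482, so τ_n = 0.032286.
Rearranging for μ₀: μ₀ = (μ_n·τ_n − τ_data·x̄)/τ₀ = (521.0207·0.032286 − 0.031482·523.4) / 0.000804 = 0.343996/0.000804 ≈ 427.9.

μ₀ = 427.9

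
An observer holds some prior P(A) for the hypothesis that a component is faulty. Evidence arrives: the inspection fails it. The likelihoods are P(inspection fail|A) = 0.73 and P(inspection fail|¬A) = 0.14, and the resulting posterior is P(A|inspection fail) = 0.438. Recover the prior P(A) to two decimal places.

P(A) = 0.13

In odds form, posterior odds = prior odds × likelihood ratio, so prior odds = posterior odds ÷ LR.
Posterior odds = 0.438/(1−0.438) = 0.7794. LR = 0.73/0.14 = 5.2143.
Prior odds = 0.7794/5.2143 = 0.1495, so P(A) = 0.1495/(1+0.1495) ≈ 0.13.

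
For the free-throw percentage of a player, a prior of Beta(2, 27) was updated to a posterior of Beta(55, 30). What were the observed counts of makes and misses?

A Beta(a, b) prior with s successes and f failures in binomial data gives a Beta(a+s, b+f) posterior.
So s = 55 − 2 = 53 and f = 30 − 27 = 3.

53 makes and 3 misses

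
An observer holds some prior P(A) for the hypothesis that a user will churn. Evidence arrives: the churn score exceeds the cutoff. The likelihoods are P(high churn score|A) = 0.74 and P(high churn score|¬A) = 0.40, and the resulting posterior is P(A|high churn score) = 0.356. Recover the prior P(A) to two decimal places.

P(A) = 0.23

Bayes' rule in odds form gives O(A|E) = O(A)·[P(E|A)/P(E|¬A)], hence O(A) = O(A|E)/LR.
Posterior odds = 0.356/(1−0.356) = 0.5528. LR = 0.74/0.40 = 1.8500.
Prior odds = 0.5528/1.8500 = 0.2988, so P(A) = 0.2988/(1+0.2988) ≈ 0.23.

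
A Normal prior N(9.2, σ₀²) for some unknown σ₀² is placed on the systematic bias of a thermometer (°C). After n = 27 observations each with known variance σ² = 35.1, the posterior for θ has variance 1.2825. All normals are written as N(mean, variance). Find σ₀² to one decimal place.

For the Normal–Normal model with known σ², precisions add: τ_n = τ₀ + n/σ².
So 1/σ₀² = 1/1.2825 − 27/35.1 = 0.779727 − 0.769231 = 0.010496.
Hence σ₀² = 1/0.010496 ≈ 95.3.

σ₀² = 95.3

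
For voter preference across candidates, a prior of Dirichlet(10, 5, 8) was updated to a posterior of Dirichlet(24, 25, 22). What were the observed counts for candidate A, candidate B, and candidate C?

counts (14, 20, 14)

For a Dirichlet(α) prior with multinomial counts c, the posterior is Dirichlet(α + c) componentwise.
Counts are posterior − prior componentwise: 24−10=14, 25−5=20, 22−8=14.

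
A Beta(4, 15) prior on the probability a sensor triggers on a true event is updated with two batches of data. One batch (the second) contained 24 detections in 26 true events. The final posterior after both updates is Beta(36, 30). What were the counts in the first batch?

Sequential conjugate updates are equivalent to a single update on the pooled data, so total successes = posterior α − prior α and total failures = posterior β − prior β.
Total across both batches: 36−4=32 detections, 30−15=15 misses.
Subtract the second batch: 32−24=8 detections and 15−2=13 misses.

8 detections and 13 misses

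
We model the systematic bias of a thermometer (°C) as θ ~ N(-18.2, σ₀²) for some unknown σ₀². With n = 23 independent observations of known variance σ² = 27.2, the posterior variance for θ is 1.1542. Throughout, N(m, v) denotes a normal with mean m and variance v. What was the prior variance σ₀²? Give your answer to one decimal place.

For the Normal–Normal model with known σ², precisions add: τ_n = τ₀ + n/σ².
So 1/σ₀² = 1/1.1542 − 23/27.2 = 0.866401 − 0.845588 = 0.020813.
Hence σ₀² = 1/0.020813 ≈ 48.0.

σ₀² = 48.0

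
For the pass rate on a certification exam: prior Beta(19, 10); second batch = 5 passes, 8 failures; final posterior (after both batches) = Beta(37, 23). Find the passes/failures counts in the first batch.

13 passes and 5 failures

Sequential conjugate updates are equivalent to a single update on the pooled data, so total successes = posterior α − prior α and total failures = posterior β − prior β.
Total across both batches: 37−19=18 passes, 23−10=13 failures.
Subtract the second batch: 18−5=13 passes and 13−8=5 failures.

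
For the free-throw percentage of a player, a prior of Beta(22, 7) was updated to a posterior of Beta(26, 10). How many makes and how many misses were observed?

4 makes and 3 misses

A Beta(α, β) prior with s successes and f failures in binomial data gives a Beta(α+s, β+f) posterior.
Match parameters: s=26−22=4, f=10−7=3.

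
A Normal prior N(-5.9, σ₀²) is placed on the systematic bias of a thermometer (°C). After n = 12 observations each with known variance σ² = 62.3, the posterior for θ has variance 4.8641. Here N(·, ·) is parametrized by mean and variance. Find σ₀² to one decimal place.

σ₀² = 77.1

For the Normal–Normal model with known σ², precisions add: τ_n = τ₀ + n/σ².
So 1/σ₀² = 1/4.8641 − 12/62.3 = 0.205588 − 0.192616 = 0.012972.
Hence σ₀² = 1/0.012972 ≈ 77.1.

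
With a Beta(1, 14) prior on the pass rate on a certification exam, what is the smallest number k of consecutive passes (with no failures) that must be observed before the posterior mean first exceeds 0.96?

k = 336

After k passes and 0 failures the posterior is Beta(1+k, 14), with mean (1+k)/(1+14+k).
Set (1+k)/(15+k) > 0.96 and solve: k > (0.96·15 − 1)/(1 − 0.96) = 335.000.
The smallest integer exceeding 335.000 is 336.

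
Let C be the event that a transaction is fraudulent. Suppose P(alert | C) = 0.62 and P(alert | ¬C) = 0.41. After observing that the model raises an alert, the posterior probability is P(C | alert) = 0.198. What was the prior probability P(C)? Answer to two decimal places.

In odds form, posterior odds = prior odds × likelihood ratio, so prior odds = posterior odds ÷ LR.
Posterior odds = 0.198/(1−0.198) = 0.2469. LR = 0.62/0.41 = 1.5122.
Prior odds = 0.2469/1.5122 = 0.1633, so P(C) = 0.1633/(1+0.1633) ≈ 0.14.

P(C) = 0.14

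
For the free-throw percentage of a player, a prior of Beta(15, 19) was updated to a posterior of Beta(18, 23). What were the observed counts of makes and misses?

3 makes and 4 misses

A Beta(a, b) prior with s successes and f failures in binomial data gives a Beta(a+s, b+f) posterior.
So s = 18 − 15 = 3 and f = 23 − 19 = 4.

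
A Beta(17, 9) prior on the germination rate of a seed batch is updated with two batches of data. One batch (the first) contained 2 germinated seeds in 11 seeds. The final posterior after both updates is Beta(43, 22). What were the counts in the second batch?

24 germinated seeds and 4 non-germinating seeds

Sequential conjugate updates are equivalent to a single update on the pooled data, so total successes = posterior α − prior α and total failures = posterior β − prior β.
Total across both batches: 43−17=26 germinated seeds, 22−9=13 non-germinating seeds.
Subtract the first batch: 26−2=24 germinated seeds and 13−9=4 non-germinating seeds.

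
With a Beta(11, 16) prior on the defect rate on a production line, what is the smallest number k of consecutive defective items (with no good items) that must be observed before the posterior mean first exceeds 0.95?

k = 294

After k defective items and 0 good items the posterior is Beta(11+k, 16), with mean (11+k)/(11+16+k).
Set (11+k)/(27+k) > 0.95 and solve: k > (0.95·27 − 11)/(1 − 0.95) = 293.000.
The smallest integer exceeding 293.000 is 294.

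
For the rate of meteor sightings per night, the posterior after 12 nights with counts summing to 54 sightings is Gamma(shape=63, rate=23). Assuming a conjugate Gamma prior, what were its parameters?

Gamma(shape=9, rate=11)

A Gamma(α, β) prior (rate parametrization) on a Poisson rate with n observations summing to S gives posterior Gamma(α+S, β+n).
So α = 63 − 54 = 9 and β = 23 − 12 = 11.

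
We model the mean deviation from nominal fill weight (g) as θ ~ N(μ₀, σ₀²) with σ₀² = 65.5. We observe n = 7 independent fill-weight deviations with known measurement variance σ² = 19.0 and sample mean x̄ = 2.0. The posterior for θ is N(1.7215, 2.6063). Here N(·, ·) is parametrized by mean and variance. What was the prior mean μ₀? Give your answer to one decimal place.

μ₀ = -5.0

With known observation variance, the Normal–Normal posterior has precision τ_n = τ₀ + n/σ² and mean μ_n = (τ₀μ₀ + (n/σ²)x̄)/τ_n.
Here τ₀ = 1/65.5 = 0.015267 and τ_data = 7/19.0 = 0.368421, so τ_n = 0.383688.
Rearranging for μ₀: μ₀ = (μ_n·τ_n − τ_data·x̄)/τ₀ = (1.7215·0.383688 − 0.368421·2.0) / 0.015267 = -0.076323/0.015267 ≈ -5.0.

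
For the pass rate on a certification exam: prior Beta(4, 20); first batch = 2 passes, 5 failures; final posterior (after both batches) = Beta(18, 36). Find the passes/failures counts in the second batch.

12 passes and 11 failures

Because Beta–binomial updating is additive in the counts, the combined data contributed (α_post−α_prior, β_post−β_prior) successes and failures.
Total across both batches: 18−4=14 passes, 36−20=16 failures.
Subtract the first batch: 14−2=12 passes and 16−5=11 failures.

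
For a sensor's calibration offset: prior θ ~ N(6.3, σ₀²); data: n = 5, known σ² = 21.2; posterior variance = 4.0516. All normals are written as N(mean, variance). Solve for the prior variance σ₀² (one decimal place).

For the Normal–Normal model with known σ², precisions add: τ_n = τ₀ + n/σ².
So 1/σ₀² = 1/4.0516 − 5/21.2 = 0.246816 − 0.235849 = 0.010967.
Hence σ₀² = 1/0.010967 ≈ 91.2.

σ₀² = 91.2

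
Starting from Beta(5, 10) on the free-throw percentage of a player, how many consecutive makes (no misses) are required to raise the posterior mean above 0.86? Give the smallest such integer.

k = 57

After k makes and 0 misses the posterior is Beta(5+k, 10), with mean (5+k)/(5+10+k).
Set (5+k)/(15+k) > 0.86 and solve: k > (0.86·15 − 5)/(1 − 0.86) = 56.429.
The smallest integer exceeding 56.429 is 57, and checking k=57: (62)/(72) = 0.8611 > 0.86.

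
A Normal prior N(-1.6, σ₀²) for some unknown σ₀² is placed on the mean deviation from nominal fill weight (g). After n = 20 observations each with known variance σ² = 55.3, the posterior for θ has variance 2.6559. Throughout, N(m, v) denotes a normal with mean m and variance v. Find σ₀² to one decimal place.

σ₀² = 67.3

For the Normal–Normal model with known σ², precisions add: τ_n = τ₀ + n/σ².
So 1/σ₀² = 1/2.6559 − 20/55.3 = 0.376520 − 0.361664 = 0.014856.
Hence σ₀² = 1/0.014856 ≈ 67.3.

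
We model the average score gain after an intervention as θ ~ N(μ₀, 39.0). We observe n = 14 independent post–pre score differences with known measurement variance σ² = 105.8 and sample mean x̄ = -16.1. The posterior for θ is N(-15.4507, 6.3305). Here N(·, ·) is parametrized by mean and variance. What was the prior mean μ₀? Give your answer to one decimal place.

μ₀ = -12.1

The posterior mean is a precision-weighted average: μ_n = (τ₀μ₀ + τ_data·x̄)/(τ₀+τ_data), with τ₀=1/σ₀² and τ_data=n/σ².
Here τ₀ = 1/39.0 = 0.025641 and τ_data = 14/105.8 = 0.132325, so τ_n = 0.157966.
Rearranging for μ₀: μ₀ = (μ_n·τ_n − τ_data·x̄)/τ₀ = (-15.4507·0.157966 − 0.132325·-16.1) / 0.025641 = -0.310253/0.025641 ≈ -12.1.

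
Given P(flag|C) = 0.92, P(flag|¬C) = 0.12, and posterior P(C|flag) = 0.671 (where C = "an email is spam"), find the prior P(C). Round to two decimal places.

In odds form, posterior odds = prior odds × likelihood ratio, so prior odds = posterior odds ÷ LR.
Posterior odds = 0.671/(1−0.671) = 2.0395. LR = 0.92/0.12 = 7.6667.
Prior odds = 2.0395/7.6667 = 0.2660, so P(C) = 0.2660/(1+0.2660) ≈ 0.21.

P(C) = 0.21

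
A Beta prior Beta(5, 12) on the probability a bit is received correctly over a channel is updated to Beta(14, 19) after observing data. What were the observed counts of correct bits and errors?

Under Beta–binomial conjugacy the posterior parameters are (a+s, b+f).
So s = 14 − 5 = 9 and f = 19 − 12 = 7.

9 correct bits and 7 errors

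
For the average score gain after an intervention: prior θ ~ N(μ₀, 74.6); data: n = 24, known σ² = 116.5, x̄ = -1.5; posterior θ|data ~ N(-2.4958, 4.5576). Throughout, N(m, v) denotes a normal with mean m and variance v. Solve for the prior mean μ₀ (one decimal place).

The posterior mean is a precision-weighted average: μ_n = (τ₀μ₀ + τ_data·x̄)/(τ₀+τ_data), with τ₀=1/σ₀² and τ_data=n/σ².
Here τ₀ = 1/74.6 = 0.013405 and τ_data = 24/116.5 = 0.206009, so τ_n = 0.219414.
Rearranging for μ₀: μ₀ = (μ_n·τ_n − τ_data·x̄)/τ₀ = (-2.4958·0.219414 − 0.206009·-1.5) / 0.013405 = -0.238600/0.013405 ≈ -17.8.

μ₀ = -17.8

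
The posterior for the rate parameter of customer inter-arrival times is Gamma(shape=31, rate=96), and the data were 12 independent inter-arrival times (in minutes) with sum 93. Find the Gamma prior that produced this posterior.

Gamma(shape=19, rate=3)

For an exponential likelihood with a Gamma(α, β) prior on the rate, n observations with total T give posterior Gamma(α+n, β+T).
So α = 31 − 12 = 19 and β = 96 − 93 = 3.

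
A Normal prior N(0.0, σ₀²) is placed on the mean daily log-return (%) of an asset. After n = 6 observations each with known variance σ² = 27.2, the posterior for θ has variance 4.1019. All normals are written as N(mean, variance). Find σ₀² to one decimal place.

σ₀² = 43.1

For the Normal–Normal model with known σ², precisions add: τ_n = τ₀ + n/σ².
So 1/σ₀² = 1/4.1019 − 6/27.2 = 0.243789 − 0.220588 = 0.023201.
Hence σ₀² = 1/0.023201 ≈ 43.1.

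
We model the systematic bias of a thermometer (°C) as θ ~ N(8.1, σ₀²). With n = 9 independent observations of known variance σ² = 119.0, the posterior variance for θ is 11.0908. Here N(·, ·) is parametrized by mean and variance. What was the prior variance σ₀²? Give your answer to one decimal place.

Posterior precision equals prior precision plus data precision: 1/σ_n² = 1/σ₀² + n/σ².
So 1/σ₀² = 1/11.0908 − 9/119.0 = 0.090165 − 0.075630 = 0.014535.
Hence σ₀² = 1/0.014535 ≈ 68.8.

σ₀² = 68.8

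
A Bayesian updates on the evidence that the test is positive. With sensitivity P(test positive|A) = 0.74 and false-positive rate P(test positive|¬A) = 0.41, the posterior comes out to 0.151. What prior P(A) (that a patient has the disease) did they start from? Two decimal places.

P(A) = 0.09

Bayes' rule in odds form gives O(A|E) = O(A)·[P(E|A)/P(E|¬A)], hence O(A) = O(A|E)/LR.
Posterior odds = 0.151/(1−0.151) = 0.1779. LR = 0.74/0.41 = 1.8049.
Prior odds = 0.1779/1.8049 = 0.0986, so P(A) = 0.0986/(1+0.0986) ≈ 0.09.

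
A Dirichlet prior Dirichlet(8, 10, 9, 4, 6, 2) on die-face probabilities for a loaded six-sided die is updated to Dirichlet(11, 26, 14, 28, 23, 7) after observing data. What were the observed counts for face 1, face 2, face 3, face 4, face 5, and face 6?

For a Dirichlet(α) prior with multinomial counts c, the posterior is Dirichlet(α + c) componentwise.
Counts are posterior − prior componentwise: 11−8=3, 26−10=16, 14−9=5, 28−4=24, 23−6=17, 7−2=5.

counts (3, 16, 5, 24, 17, 5)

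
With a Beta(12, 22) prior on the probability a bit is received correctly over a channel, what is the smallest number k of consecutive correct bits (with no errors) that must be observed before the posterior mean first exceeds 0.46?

After k correct bits and 0 errors the posterior is Beta(12+k, 22), with mean (12+k)/(12+22+k).
Set (12+k)/(34+k) > 0.46 and solve: k > (0.46·34 − 12)/(1 − 0.46) = 6.741.
The smallest integer exceeding 6.741 is 7, and checking k=7: (19)/(41) = 0.4634 > 0.46.

k = 7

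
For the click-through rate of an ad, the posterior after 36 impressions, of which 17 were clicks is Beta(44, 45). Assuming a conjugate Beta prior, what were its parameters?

A Beta(α, β) prior with s successes and f failures in binomial data gives a Beta(α+s, β+f) posterior.
So α = 44 − 17 = 27 and β = 45 − 19 = 26.

Beta(27, 26)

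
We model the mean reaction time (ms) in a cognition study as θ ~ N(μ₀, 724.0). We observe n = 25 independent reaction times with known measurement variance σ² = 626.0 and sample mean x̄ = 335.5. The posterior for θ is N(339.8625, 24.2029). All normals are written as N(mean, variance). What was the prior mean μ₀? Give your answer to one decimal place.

μ₀ = 466.0

With known observation variance, the Normal–Normal posterior has precision τ_n = τ₀ + n/σ² and mean μ_n = (τ₀μ₀ + (n/σ²)x̄)/τ_n.
Here τ₀ = 1/724.0 = 0.001381 and τ_data = 25/626.0 = 0.039936, so τ_n = 0.041317.
Rearranging for μ₀: μ₀ = (μ_n·τ_n − τ_data·x̄)/τ₀ = (339.8625·0.041317 − 0.039936·335.5) / 0.001381 = 0.643571/0.001381 ≈ 466.0.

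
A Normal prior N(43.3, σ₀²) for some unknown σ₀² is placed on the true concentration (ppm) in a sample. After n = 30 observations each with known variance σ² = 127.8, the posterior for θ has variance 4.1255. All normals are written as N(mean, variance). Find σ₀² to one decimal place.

Posterior precision equals prior precision plus data precision: 1/σ_n² = 1/σ₀² + n/σ².
So 1/σ₀² = 1/4.1255 − 30/127.8 = 0.242395 − 0.234742 = 0.007653.
Hence σ₀² = 1/0.007653 ≈ 130.7.

σ₀² = 130.7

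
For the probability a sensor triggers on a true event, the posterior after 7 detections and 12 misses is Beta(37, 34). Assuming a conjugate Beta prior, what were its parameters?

Beta(30, 22)

Under Beta–binomial conjugacy the posterior parameters are (α+s, β+f).
So α = 37 − 7 = 30 and β = 34 − 12 = 22.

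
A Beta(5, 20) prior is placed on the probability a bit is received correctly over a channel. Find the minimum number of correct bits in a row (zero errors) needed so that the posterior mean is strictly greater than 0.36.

After k correct bits and 0 errors the posterior is Beta(5+k, 20), with mean (5+k)/(5+20+k).
Set (5+k)/(25+k) > 0.36 and solve: k > (0.36·25 − 5)/(1 − 0.36) = 6.250.
The smallest integer exceeding 6.250 is 7, and checking k=7: (12)/(32) = 0.3750 > 0.36.

k = 7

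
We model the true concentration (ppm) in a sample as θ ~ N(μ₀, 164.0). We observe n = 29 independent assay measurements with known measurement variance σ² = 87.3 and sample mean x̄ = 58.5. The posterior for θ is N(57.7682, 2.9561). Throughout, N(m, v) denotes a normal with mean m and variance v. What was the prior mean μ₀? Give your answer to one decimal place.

μ₀ = 17.9

With known observation variance, the Normal–Normal posterior has precision τ_n = τ₀ + n/σ² and mean μ_n = (τ₀μ₀ + (n/σ²)x̄)/τ_n.
Here τ₀ = 1/164.0 = 0.006098 and τ_data = 29/87.3 = 0.332188, so τ_n = 0.338286.
Rearranging for μ₀: μ₀ = (μ_n·τ_n − τ_data·x̄)/τ₀ = (57.7682·0.338286 − 0.332188·58.5) / 0.006098 = 0.109175/0.006098 ≈ 17.9.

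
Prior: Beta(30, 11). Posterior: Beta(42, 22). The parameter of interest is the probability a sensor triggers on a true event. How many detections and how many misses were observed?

A Beta(α, β) prior with s successes and f failures in binomial data gives a Beta(α+s, β+f) posterior.
So s = 42 − 30 = 12 and f = 22 − 11 = 11.

12 detections and 11 misses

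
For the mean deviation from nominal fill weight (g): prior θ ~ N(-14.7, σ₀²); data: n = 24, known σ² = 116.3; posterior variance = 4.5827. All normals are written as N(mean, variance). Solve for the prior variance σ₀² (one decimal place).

For the Normal–Normal model with known σ², precisions add: τ_n = τ₀ + n/σ².
So 1/σ₀² = 1/4.5827 − 24/116.3 = 0.218212 − 0.206363 = 0.011849.
Hence σ₀² = 1/0.011849 ≈ 84.4.

σ₀² = 84.4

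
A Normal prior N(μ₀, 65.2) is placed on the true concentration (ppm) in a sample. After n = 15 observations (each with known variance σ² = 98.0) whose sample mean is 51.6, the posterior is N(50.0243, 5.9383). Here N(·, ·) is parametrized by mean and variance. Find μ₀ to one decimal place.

The posterior mean is a precision-weighted average: μ_n = (τ₀μ₀ + τ_data·x̄)/(τ₀+τ_data), with τ₀=1/σ₀² and τ_data=n/σ².
Here τ₀ = 1/65.2 = 0.015337 and τ_data = 15/98.0 = 0.153061, so τ_n = 0.168398.
Rearranging for μ₀: μ₀ = (μ_n·τ_n − τ_data·x̄)/τ₀ = (50.0243·0.168398 − 0.153061·51.6) / 0.015337 = 0.526044/0.015337 ≈ 34.3.

μ₀ = 34.3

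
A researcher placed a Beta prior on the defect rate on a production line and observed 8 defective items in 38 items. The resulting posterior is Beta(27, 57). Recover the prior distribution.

Beta(19, 27)

Beta is conjugate to the binomial likelihood: posterior = Beta(a+s, b+f).
So a = 27 − 8 = 19 and b = 57 − 30 = 27.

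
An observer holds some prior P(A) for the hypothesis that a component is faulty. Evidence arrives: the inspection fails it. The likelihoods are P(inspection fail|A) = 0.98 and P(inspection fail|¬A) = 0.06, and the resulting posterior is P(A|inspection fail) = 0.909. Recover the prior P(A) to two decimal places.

Bayes' rule in odds form gives O(A|E) = O(A)·[P(E|A)/P(E|¬A)], hence O(A) = O(A|E)/LR.
Posterior odds = 0.909/(1−0.909) = 9.9890. LR = 0.98/0.06 = 16.3333.
Prior odds = 9.9890/16.3333 = 0.6116, so P(A) = 0.6116/(1+0.6116) ≈ 0.38.

P(A) = 0.38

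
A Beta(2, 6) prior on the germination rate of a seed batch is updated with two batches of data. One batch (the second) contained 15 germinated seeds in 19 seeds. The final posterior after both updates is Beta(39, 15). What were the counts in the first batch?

Sequential conjugate updates are equivalent to a single update on the pooled data, so total successes = posterior α − prior α and total failures = posterior β − prior β.
Total across both batches: 39−2=37 germinated seeds, 15−6=9 non-germinating seeds.
Subtract the second batch: 37−15=22 germinated seeds and 9−4=5 non-germinating seeds.

22 germinated seeds and 5 non-germinating seeds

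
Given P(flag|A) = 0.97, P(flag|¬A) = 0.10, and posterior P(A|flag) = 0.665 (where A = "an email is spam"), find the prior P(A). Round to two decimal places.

P(A) = 0.17

In odds form, posterior odds = prior odds × likelihood ratio, so prior odds = posterior odds ÷ LR.
Posterior odds = 0.665/(1−0.665) = 1.9851. LR = 0.97/0.10 = 9.7000.
Prior odds = 1.9851/9.7000 = 0.2046, so P(A) = 0.2046/(1+0.2046) ≈ 0.17.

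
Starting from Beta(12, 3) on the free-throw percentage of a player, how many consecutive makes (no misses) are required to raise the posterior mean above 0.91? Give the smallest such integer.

After k makes and 0 misses the posterior is Beta(12+k, 3), with mean (12+k)/(12+3+k).
Set (12+k)/(15+k) > 0.91 and solve: k > (0.91·15 − 12)/(1 − 0.91) = 18.333.
The smallest integer exceeding 18.333 is 19.

k = 19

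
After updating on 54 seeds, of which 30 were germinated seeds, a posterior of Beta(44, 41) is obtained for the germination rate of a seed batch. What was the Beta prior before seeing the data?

Beta(14, 17)

A Beta(α, β) prior with s successes and f failures in binomial data gives a Beta(α+s, β+f) posterior.
So α = 44 − 30 = 14 and β = 41 − 24 = 17.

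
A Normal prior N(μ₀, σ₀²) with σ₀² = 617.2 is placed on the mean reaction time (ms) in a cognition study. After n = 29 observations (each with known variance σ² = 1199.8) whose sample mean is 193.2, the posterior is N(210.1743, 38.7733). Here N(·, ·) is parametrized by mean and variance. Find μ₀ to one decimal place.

μ₀ = 463.4

With known observation variance, the Normal–Normal posterior has precision τ_n = τ₀ + n/σ² and mean μ_n = (τ₀μ₀ + (n/σ²)x̄)/τ_n.
Here τ₀ = 1/617.2 = 0.001620 and τ_data = 29/1199.8 = 0.024171, so τ_n = 0.025791.
Rearranging for μ₀: μ₀ = (μ_n·τ_n − τ_data·x̄)/τ₀ = (210.1743·0.025791 − 0.024171·193.2) / 0.001620 = 0.750768/0.001620 ≈ 463.4.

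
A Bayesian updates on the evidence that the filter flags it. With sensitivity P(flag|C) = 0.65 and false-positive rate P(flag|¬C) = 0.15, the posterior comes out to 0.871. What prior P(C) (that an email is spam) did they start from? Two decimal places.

Bayes' rule in odds form gives O(C|E) = O(C)·[P(E|C)/P(E|¬C)], hence O(C) = O(C|E)/LR.
Posterior odds = 0.871/(1−0.871) = 6.7519. LR = 0.65/0.15 = 4.3333.
Prior odds = 6.7519/4.3333 = 1.5581, so P(C) = 1.5581/(1+1.5581) ≈ 0.61.

P(C) = 0.61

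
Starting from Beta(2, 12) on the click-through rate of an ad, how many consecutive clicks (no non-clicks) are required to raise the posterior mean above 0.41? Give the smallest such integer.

After k clicks and 0 non-clicks the posterior is Beta(2+k, 12), with mean (2+k)/(2+12+k).
Set (2+k)/(14+k) > 0.41 and solve: k > (0.41·14 − 2)/(1 − 0.41) = 6.339.
The smallest integer exceeding 6.339 is 7, and checking k=7: (9)/(21) = 0.4286 > 0.41.

k = 7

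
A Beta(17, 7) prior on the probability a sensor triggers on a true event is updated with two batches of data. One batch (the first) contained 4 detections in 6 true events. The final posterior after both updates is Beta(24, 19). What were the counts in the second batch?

Because Beta–binomial updating is additive in the counts, the combined data contributed (α_post−α_prior, β_post−β_prior) successes and failures.
Total across both batches: 24−17=7 detections, 19−7=12 misses.
Subtract the first batch: 7−4=3 detections and 12−2=10 misses.

3 detections and 10 misses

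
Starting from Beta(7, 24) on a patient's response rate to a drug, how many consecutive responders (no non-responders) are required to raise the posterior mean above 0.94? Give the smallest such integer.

After k responders and 0 non-responders the posterior is Beta(7+k, 24), with mean (7+k)/(7+24+k).
Set (7+k)/(31+k) > 0.94 and solve: k > (0.94·31 − 7)/(1 − 0.94) = 369.000.
The smallest integer exceeding 369.000 is 370, and checking k=370: (377)/(401) = 0.9401 > 0.94.

k = 370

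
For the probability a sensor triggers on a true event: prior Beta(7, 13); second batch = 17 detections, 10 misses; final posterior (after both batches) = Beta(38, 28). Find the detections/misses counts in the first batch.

14 detections and 5 misses

Sequential conjugate updates are equivalent to a single update on the pooled data, so total successes = posterior α − prior α and total failures = posterior β − prior β.
Total across both batches: 38−7=31 detections, 28−13=15 misses.
Subtract the second batch: 31−17=14 detections and 15−10=5 misses.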